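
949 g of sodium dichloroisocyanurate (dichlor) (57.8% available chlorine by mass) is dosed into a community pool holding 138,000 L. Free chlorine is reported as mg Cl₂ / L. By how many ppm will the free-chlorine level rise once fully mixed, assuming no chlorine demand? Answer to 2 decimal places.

3.97 ppm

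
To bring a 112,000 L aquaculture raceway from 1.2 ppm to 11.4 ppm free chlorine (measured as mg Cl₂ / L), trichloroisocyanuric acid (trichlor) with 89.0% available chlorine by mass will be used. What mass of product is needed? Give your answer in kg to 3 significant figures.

Chlorine deficit: 11.4 − 1.2 = 10.2 ppm = 10.2 mg/L as Cl₂.
Cl₂ equivalent needed: 10.2 mg/L × 112,000 L = 1,142,000 mg = 1142 g.
Product at 89.0% available chlorine: 1142 / 0.89 = 1284 g.

1.28 kg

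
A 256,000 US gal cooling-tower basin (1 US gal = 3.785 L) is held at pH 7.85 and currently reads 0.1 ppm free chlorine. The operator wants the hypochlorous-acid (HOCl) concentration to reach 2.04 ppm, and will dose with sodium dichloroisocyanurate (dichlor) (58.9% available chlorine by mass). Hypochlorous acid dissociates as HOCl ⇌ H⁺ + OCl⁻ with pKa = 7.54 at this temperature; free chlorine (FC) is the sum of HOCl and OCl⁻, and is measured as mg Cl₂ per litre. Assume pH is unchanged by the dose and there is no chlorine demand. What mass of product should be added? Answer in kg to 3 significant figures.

Volume: 256,000 US gal × 3.785 L/gal = 968,960 L.
[OCl⁻]/[HOCl] = 10^(pH − pKa) = 10^(7.85 − 7.54) = 2.042; fraction as HOCl = 1/(1 + 2.042) = 0.3288.
Free chlorine required for 2.04 ppm HOCl: 2.04 / 0.3288 = 6.205 ppm.
FC to add: 6.205 − 0.1 = 6.105 mg/L as Cl₂.
Cl₂ equivalent: 6.105 mg/L × 968,960 L = 5916 g.
Product at 58.9% available Cl: 5916 / 0.589 = 10,040 g.

10.0 kg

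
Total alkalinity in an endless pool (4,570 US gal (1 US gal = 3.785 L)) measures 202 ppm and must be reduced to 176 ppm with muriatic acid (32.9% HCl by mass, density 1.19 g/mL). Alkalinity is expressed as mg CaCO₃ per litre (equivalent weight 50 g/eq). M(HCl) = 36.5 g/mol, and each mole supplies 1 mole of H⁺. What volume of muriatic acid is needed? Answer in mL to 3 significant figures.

839 mL

Volume: 4,570 US gal × 3.785 L/gal = 17,297 L.
Alkalinity to neutralize: (202 − 176) = 26 mg/L as CaCO₃ × 17,297 L = 449.7 g as CaCO₃.
Equivalents of H⁺ required: 449.7 ÷ 50 g/eq = 8.995 eq = 8.995 mol HCl.
Mass of HCl: 8.995 × 36.5 = 328.3 g.
Mass of 32.9% solution: 328.3 / 0.329 = 997.9 g.
Volume: 997.9 g ÷ 1.19 g/mL = 838.6 mL.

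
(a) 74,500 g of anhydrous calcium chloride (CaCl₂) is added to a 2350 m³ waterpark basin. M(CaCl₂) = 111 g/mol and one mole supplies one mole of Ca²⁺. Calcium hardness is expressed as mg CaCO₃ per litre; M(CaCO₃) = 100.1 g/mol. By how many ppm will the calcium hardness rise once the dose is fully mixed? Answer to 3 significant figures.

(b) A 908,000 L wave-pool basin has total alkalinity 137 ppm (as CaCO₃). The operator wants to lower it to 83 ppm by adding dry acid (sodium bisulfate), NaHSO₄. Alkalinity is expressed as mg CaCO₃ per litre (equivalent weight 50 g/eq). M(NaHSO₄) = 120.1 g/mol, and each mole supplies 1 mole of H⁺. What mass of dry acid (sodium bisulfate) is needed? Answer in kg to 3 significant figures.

(a) Volume: 2350 m³ = 2,350,000 L.
(a) Moles of Ca²⁺: 74,500 g ÷ 111 g/mol = 671.2 mol.
(a) As CaCO₃: 671.2 mol × 100.1 g/mol = 67,180 g.
(a) Rise: 67,180 g / 2,350,000 L × 1000 = 28.59 mg/L.

(b) Alkalinity to neutralize: (137 − 83) = 54 mg/L as CaCO₃ × 908,000 L = 49,030 g as CaCO₃.
(b) Equivalents of H⁺ required: 49,030 ÷ 50 g/eq = 980.6 eq = 980.6 mol NaHSO₄.
(b) Mass of NaHSO₄: 980.6 × 120.1 = 117,800 g.

(a) 28.6 ppm; (b) 118 kg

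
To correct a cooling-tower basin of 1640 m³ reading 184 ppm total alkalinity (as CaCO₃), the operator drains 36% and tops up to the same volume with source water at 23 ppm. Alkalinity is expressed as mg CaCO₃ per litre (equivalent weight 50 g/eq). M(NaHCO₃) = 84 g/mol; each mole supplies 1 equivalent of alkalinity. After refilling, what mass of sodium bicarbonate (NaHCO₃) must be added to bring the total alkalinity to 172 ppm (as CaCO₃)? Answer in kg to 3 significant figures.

127 kg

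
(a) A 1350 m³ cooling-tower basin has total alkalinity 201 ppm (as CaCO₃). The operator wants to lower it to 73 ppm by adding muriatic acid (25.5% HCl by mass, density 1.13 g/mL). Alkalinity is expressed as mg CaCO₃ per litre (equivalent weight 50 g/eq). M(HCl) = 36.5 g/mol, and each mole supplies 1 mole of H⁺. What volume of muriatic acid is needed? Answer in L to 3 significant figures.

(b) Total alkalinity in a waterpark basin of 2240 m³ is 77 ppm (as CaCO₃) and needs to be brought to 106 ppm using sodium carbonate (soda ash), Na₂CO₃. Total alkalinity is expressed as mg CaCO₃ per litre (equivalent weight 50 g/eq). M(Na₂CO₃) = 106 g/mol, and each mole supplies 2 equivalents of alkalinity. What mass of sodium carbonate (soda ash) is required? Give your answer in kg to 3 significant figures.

(a) Volume: 1350 m³ = 1,350,000 L.
(a) Alkalinity to neutralize: (201 − 73) = 128 mg/L as CaCO₃ × 1,350,000 L = 172,800 g as CaCO₃.
(a) Equivalents of H⁺ required: 172,800 ÷ 50 g/eq = 3456 eq = 3456 mol HCl.
(a) Mass of HCl: 3456 × 36.5 = 126,100 g.
(a) Mass of 25.5% solution: 126,100 / 0.255 = 494,700 g.
(a) Volume: 494,700 g ÷ 1.13 g/mL = 437,800 mL.

(b) Volume: 2240 m³ = 2,240,000 L.
(b) Alkalinity to add: (106 − 77) = 29 mg/L as CaCO₃ × 2,240,000 L = 64,960 g as CaCO₃.
(b) Equivalents: 64,960 g ÷ 50 g/eq = 1299 eq.
(b) Each mole of Na₂CO₃ supplies 2 eq, so 1299 / 2 = 649.6 mol.
(b) Mass: 649.6 mol × 106 g/mol = 68,860 g.

(a) 438 L; (b) 68.9 kg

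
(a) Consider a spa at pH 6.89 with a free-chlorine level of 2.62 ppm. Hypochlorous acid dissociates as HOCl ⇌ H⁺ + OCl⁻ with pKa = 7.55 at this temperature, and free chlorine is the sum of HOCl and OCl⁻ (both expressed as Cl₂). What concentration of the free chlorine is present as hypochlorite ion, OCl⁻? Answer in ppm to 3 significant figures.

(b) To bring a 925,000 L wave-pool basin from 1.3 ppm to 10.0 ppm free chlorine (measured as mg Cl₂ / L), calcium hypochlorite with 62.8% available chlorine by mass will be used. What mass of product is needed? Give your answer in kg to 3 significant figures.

(a) 0.470 ppm; (b) 12.8 kg

(a) [OCl⁻]/[HOCl] = 10^(pH − pKa) = 10^(6.89 − 7.55) = 10^-0.66 = 0.2188.
(a) Fraction as HOCl = 1 / (1 + 0.2188) = 0.8205.
(a) OCl⁻ = (1 − 0.8205) × 2.62 ppm = 0.4703 ppm.

(b) Chlorine deficit: 10.0 − 1.3 = 8.7 ppm = 8.7 mg/L as Cl₂.
(b) Cl₂ equivalent needed: 8.7 mg/L × 925,000 L = 8,047,000 mg = 8047 g.
(b) Product at 62.8% available chlorine: 8047 / 0.628 = 12,810 g.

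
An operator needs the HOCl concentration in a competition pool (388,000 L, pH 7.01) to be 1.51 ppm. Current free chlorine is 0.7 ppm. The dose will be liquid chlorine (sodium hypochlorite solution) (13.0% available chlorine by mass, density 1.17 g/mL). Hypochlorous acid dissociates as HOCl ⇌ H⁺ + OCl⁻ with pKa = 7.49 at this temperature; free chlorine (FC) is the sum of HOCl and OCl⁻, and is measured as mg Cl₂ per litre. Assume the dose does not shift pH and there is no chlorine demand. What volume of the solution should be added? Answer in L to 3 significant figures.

[OCl⁻]/[HOCl] = 10^(pH − pKa) = 10^(7.01 − 7.49) = 0.3311; fraction as HOCl = 1/(1 + 0.3311) = 0.7512.
Free chlorine required for 1.51 ppm HOCl: 1.51 / 0.7512 = 2.01 ppm.
FC to add: 2.01 − 0.7 = 1.31 mg/L as Cl₂.
Cl₂ equivalent: 1.31 mg/L × 388,000 L = 508.3 g.
Product at 13.0% available Cl: 508.3 / 0.13 = 3910 g.
Volume: 3910 g ÷ 1.17 g/mL = 3342 mL.

3.34 L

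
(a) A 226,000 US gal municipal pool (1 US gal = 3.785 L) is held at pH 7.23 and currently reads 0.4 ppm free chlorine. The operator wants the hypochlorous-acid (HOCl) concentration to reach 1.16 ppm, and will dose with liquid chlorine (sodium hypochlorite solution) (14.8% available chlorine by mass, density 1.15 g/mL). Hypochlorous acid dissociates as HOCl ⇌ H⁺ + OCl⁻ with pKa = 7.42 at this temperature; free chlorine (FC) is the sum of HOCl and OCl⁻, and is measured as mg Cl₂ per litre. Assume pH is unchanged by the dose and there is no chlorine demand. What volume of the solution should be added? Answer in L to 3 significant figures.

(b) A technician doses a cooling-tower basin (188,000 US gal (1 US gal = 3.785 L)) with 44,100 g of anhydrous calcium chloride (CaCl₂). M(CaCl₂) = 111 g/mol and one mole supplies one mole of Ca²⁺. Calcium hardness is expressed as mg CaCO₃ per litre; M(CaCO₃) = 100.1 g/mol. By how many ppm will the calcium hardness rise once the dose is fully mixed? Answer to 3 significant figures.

(a) Volume: 226,000 US gal × 3.785 L/gal = 855,410 L.
(a) [OCl⁻]/[HOCl] = 10^(pH − pKa) = 10^(7.23 − 7.42) = 0.6457; fraction as HOCl = 1/(1 + 0.6457) = 0.6077.
(a) Free chlorine required for 1.16 ppm HOCl: 1.16 / 0.6077 = 1.909 ppm.
(a) FC to add: 1.909 − 0.4 = 1.509 mg/L as Cl₂.
(a) Cl₂ equivalent: 1.509 mg/L × 855,410 L = 1291 g.
(a) Product at 14.8% available Cl: 1291 / 0.148 = 8721 g.
(a) Volume: 8721 g ÷ 1.15 g/mL = 7584 mL.

(b) Volume: 188,000 US gal × 3.785 L/gal = 711,580 L.
(b) Moles of Ca²⁺: 44,100 g ÷ 111 g/mol = 397.3 mol.
(b) As CaCO₃: 397.3 mol × 100.1 g/mol = 39,770 g.
(b) Rise: 39,770 g / 711,580 L × 1000 = 55.89 mg/L.

(a) 7.58 L; (b) 55.9 ppm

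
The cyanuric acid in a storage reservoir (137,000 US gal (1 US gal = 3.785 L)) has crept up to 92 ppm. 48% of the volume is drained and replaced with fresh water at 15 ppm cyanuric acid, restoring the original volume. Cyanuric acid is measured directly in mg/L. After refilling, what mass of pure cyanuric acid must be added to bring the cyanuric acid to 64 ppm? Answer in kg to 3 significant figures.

Volume: 137,000 US gal × 3.785 L/gal = 518,545 L.
After draining 48% and refilling: 92 × 0.52 + 15 × 0.48 = 55.04 ppm.
Deficit to target: 64 − 55.04 = 8.96 mg/L.
Mass: 8.96 mg/L × 518,545 L = 4646 g cyanuric acid.

4.65 kg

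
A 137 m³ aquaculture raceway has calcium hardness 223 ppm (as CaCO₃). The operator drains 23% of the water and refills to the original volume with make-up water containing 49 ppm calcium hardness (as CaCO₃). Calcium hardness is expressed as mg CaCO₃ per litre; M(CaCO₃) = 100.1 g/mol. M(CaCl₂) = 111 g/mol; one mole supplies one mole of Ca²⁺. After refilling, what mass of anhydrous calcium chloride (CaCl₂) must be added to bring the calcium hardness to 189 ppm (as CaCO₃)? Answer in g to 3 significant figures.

Volume: 137 m³ = 137,000 L.
After draining 23% and refilling: 223 × 0.77 + 49 × 0.23 = 182.98 ppm.
Deficit to target: 189 − 182.98 = 6.02 mg/L.
As CaCO₃: 6.02 mg/L × 137,000 L = 824.7 g; ÷ 100.1 = 8.239 mol Ca²⁺.
Mass: 8.239 × 111 = 914.5 g.

915 g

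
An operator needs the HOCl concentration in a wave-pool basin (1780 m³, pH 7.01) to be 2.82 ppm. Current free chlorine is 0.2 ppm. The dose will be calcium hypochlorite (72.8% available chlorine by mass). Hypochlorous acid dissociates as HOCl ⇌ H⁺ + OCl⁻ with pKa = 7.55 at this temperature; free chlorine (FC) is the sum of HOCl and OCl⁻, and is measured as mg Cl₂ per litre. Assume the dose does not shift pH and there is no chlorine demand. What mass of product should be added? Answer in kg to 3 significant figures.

8.39 kg

Volume: 1780 m³ = 1,780,000 L.
[OCl⁻]/[HOCl] = 10^(pH − pKa) = 10^(7.01 − 7.55) = 0.2884; fraction as HOCl = 1/(1 + 0.2884) = 0.7762.
Free chlorine required for 2.82 ppm HOCl: 2.82 / 0.7762 = 3.633 ppm.
FC to add: 3.633 − 0.2 = 3.433 mg/L as Cl₂.
Cl₂ equivalent: 3.433 mg/L × 1,780,000 L = 6111 g.
Product at 72.8% available Cl: 6111 / 0.728 = 8395 g.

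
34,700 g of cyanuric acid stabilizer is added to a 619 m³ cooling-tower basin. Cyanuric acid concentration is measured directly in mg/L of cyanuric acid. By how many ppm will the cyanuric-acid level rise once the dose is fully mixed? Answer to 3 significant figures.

Volume: 619 m³ = 619,000 L.
Rise: 34,700 g / 619,000 L × 1000 = 56.06 mg/L.

56.1 ppm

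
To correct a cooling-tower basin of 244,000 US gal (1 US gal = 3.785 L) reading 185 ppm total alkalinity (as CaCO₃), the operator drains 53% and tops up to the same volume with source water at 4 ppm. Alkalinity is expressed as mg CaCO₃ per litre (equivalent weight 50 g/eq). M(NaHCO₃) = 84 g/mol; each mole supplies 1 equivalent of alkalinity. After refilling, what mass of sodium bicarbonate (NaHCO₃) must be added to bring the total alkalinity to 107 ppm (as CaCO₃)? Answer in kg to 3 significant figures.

Volume: 244,000 US gal × 3.785 L/gal = 923,540 L.
After draining 53% and refilling: 185 × 0.47 + 4 × 0.53 = 89.07 ppm.
Deficit to target: 107 − 89.07 = 17.93 mg/L.
As CaCO₃: 17.93 mg/L × 923,540 L = 16,560 g; ÷ 50 g/eq ÷ 1 = 331.2 mol NaHCO₃.
Mass: 331.2 × 84 = 27,820 g.

27.8 kg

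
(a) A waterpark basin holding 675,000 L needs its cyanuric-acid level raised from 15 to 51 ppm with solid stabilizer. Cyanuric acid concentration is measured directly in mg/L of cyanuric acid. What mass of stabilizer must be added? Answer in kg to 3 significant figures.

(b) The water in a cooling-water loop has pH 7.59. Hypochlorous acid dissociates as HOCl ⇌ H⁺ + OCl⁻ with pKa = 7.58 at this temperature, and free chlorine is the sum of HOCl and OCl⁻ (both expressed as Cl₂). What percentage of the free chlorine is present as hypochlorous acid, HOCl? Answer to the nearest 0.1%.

(a) CYA to add: (51 − 15) = 36 mg/L × 675,000 L = 24,300 g cyanuric acid.

(b) [OCl⁻]/[HOCl] = 10^(pH − pKa) = 10^(7.59 − 7.58) = 10^0.01 = 1.023.
(b) Fraction as HOCl = 1 / (1 + 1.023) = 0.4942.

(a) 24.3 kg; (b) 49.4%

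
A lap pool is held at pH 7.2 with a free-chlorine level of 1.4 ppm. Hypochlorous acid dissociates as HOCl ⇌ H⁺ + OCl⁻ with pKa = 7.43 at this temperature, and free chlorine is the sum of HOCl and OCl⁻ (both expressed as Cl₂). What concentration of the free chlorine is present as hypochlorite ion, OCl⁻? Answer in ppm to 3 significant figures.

[OCl⁻]/[HOCl] = 10^(pH − pKa) = 10^(7.2 − 7.43) = 10^-0.23 = 0.5888.
Fraction as HOCl = 1 / (1 + 0.5888) = 0.6294.
OCl⁻ = (1 − 0.6294) × 1.4 ppm = 0.5189 ppm.

0.519 ppm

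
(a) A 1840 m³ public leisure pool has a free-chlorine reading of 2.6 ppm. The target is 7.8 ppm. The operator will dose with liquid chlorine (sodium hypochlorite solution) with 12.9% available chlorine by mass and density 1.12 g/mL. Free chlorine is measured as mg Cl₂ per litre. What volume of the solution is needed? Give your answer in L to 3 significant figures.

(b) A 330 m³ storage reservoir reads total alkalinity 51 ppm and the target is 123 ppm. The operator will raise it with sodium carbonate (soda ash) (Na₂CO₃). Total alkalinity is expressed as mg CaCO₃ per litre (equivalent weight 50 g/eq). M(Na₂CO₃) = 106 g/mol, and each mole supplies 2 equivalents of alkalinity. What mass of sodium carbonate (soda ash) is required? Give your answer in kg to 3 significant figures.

(a) 66.2 L; (b) 25.2 kg

(a) Volume: 1840 m³ = 1,840,000 L.
(a) Chlorine deficit: 7.8 − 2.6 = 5.2 ppm = 5.2 mg/L as Cl₂.
(a) Cl₂ equivalent needed: 5.2 mg/L × 1,840,000 L = 9,568,000 mg = 9568 g.
(a) Product at 12.9% available chlorine: 9568 / 0.129 = 74,170 g.
(a) Volume at density 1.12 g/mL: 74,170 g ÷ 1.12 g/mL = 66,220 mL.

(b) Volume: 330 m³ = 330,000 L.
(b) Alkalinity to add: (123 − 51) = 72 mg/L as CaCO₃ × 330,000 L = 23,760 g as CaCO₃.
(b) Equivalents: 23,760 g ÷ 50 g/eq = 475.2 eq.
(b) Each mole of Na₂CO₃ supplies 2 eq, so 475.2 / 2 = 237.6 mol.
(b) Mass: 237.6 mol × 106 g/mol = 25,190 g.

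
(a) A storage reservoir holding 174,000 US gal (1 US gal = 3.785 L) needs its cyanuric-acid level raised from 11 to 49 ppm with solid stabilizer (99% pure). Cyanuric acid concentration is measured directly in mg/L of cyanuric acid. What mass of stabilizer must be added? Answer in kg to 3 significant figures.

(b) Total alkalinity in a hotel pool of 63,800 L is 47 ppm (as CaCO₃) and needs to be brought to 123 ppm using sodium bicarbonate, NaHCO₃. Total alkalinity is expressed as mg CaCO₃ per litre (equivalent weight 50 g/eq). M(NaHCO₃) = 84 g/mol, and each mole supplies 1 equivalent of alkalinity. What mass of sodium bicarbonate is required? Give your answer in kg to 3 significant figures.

(a) Volume: 174,000 US gal × 3.785 L/gal = 658,590 L.
(a) CYA to add: (49 − 11) = 38 mg/L × 658,590 L = 25,030 g cyanuric acid.
(a) At 99% purity: 25,030 / 0.99 = 25,280 g product.

(b) Alkalinity to add: (123 − 47) = 76 mg/L as CaCO₃ × 63,800 L = 4849 g as CaCO₃.
(b) Equivalents: 4849 g ÷ 50 g/eq = 96.98 eq.
(b) NaHCO₃ supplies 1 eq per mole → 96.98 mol.
(b) Mass: 96.98 mol × 84 g/mol = 8146 g.

(a) 25.3 kg; (b) 8.15 kg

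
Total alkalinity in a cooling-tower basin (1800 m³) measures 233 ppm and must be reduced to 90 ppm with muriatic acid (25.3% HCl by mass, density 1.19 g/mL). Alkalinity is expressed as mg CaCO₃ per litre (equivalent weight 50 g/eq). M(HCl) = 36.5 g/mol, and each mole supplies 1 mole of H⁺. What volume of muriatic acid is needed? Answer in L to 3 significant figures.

624 L

Volume: 1800 m³ = 1,800,000 L.
Alkalinity to neutralize: (233 − 90) = 143 mg/L as CaCO₃ × 1,800,000 L = 257,400 g as CaCO₃.
Equivalents of H⁺ required: 257,400 ÷ 50 g/eq = 5148 eq = 5148 mol HCl.
Mass of HCl: 5148 × 36.5 = 187,900 g.
Mass of 25.3% solution: 187,900 / 0.253 = 742,700 g.
Volume: 742,700 g ÷ 1.19 g/mL = 624,100 mL.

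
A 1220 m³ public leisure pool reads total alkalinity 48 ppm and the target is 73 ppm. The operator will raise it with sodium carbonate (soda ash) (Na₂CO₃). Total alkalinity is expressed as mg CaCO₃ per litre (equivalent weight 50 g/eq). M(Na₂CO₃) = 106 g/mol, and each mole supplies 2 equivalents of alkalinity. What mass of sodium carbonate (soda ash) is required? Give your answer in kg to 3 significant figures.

Volume: 1220 m³ = 1,220,000 L.
Alkalinity to add: (73 − 48) = 25 mg/L as CaCO₃ × 1,220,000 L = 30,500 g as CaCO₃.
Equivalents: 30,500 g ÷ 50 g/eq = 610 eq.
Each mole of Na₂CO₃ supplies 2 eq, so 610 / 2 = 305 mol.
Mass: 305 mol × 106 g/mol = 32,330 g.

32.3 kg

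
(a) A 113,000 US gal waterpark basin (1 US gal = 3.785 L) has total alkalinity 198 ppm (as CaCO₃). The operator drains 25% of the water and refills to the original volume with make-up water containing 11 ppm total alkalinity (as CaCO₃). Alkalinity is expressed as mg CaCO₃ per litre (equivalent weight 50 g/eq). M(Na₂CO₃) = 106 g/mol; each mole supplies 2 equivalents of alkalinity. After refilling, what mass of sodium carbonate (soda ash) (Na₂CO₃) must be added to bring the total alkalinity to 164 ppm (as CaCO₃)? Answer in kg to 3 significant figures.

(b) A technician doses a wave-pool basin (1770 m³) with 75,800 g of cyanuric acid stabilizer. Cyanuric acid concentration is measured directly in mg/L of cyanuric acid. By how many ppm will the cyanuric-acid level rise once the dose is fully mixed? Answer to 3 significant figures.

(a) 5.78 kg; (b) 42.8 ppm

(a) Volume: 113,000 US gal × 3.785 L/gal = 427,705 L.
(a) After draining 25% and refilling: 198 × 0.75 + 11 × 0.25 = 151.25 ppm.
(a) Deficit to target: 164 − 151.25 = 12.75 mg/L.
(a) As CaCO₃: 12.75 mg/L × 427,705 L = 5453 g; ÷ 50 g/eq ÷ 2 = 54.53 mol Na₂CO₃.
(a) Mass: 54.53 × 106 = 5780 g.

(b) Volume: 1770 m³ = 1,770,000 L.
(b) Rise: 75,800 g / 1,770,000 L × 1000 = 42.82 mg/L.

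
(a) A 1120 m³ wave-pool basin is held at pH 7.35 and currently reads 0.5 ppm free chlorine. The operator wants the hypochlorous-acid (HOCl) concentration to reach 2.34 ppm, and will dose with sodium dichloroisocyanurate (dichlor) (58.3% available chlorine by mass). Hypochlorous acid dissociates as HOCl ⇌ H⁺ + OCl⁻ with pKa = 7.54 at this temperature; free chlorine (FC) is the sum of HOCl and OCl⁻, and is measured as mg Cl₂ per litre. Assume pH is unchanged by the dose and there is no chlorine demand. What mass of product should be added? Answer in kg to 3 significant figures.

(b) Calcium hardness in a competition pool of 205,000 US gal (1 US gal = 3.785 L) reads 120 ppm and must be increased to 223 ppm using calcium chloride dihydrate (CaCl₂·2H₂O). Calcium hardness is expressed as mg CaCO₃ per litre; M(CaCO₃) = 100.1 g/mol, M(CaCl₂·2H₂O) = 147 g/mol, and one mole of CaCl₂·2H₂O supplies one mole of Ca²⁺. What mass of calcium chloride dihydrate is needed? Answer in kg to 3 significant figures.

(a) Volume: 1120 m³ = 1,120,000 L.
(a) [OCl⁻]/[HOCl] = 10^(pH − pKa) = 10^(7.35 − 7.54) = 0.6457; fraction as HOCl = 1/(1 + 0.6457) = 0.6077.
(a) Free chlorine required for 2.34 ppm HOCl: 2.34 / 0.6077 = 3.851 ppm.
(a) FC to add: 3.851 − 0.5 = 3.351 mg/L as Cl₂.
(a) Cl₂ equivalent: 3.351 mg/L × 1,120,000 L = 3753 g.
(a) Product at 58.3% available Cl: 3753 / 0.583 = 6437 g.

(b) Volume: 205,000 US gal × 3.785 L/gal = 775,925 L.
(b) Hardness to add: (223 − 120) = 103 mg/L as CaCO₃ × 775,925 L = 79,920 g as CaCO₃.
(b) Moles of Ca²⁺ (1 mol Ca²⁺ ≡ 1 mol CaCO₃): 79,920 / 100.1 g/mol = 798.4 mol.
(b) Mass of CaCl₂·2H₂O: 798.4 × 147 = 117,400 g.

(a) 6.44 kg; (b) 117 kg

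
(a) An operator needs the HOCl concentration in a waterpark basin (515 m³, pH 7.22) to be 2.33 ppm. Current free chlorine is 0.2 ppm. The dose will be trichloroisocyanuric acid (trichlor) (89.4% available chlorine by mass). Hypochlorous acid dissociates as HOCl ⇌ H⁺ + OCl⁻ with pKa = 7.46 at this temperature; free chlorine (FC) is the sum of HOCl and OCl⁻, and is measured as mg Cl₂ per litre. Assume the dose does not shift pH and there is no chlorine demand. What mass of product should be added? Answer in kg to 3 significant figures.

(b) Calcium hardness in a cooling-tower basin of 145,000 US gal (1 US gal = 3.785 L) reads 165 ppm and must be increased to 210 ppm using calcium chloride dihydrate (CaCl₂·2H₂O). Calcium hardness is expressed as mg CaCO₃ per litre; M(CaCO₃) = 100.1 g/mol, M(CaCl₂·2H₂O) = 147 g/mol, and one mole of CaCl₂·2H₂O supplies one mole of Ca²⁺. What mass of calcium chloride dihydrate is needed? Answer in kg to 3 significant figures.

(a) 2.00 kg; (b) 36.3 kg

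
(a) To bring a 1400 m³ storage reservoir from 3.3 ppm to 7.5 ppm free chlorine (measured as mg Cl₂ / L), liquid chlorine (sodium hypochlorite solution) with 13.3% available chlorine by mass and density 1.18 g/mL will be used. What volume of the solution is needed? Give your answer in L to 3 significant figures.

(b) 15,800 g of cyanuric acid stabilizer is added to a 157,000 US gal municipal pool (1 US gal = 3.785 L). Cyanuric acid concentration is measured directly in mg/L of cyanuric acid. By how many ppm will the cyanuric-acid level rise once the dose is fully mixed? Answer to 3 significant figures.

(a) 37.5 L; (b) 26.6 ppm

(a) Volume: 1400 m³ = 1,400,000 L.
(a) Chlorine deficit: 7.5 − 3.3 = 4.2 ppm = 4.2 mg/L as Cl₂.
(a) Cl₂ equivalent needed: 4.2 mg/L × 1,400,000 L = 5,880,000 mg = 5880 g.
(a) Product at 13.3% available chlorine: 5880 / 0.133 = 44,210 g.
(a) Volume at density 1.18 g/mL: 44,210 g ÷ 1.18 g/mL = 37,470 mL.

(b) Volume: 157,000 US gal × 3.785 L/gal = 594,245 L.
(b) Rise: 15,800 g / 594,245 L × 1000 = 26.59 mg/L.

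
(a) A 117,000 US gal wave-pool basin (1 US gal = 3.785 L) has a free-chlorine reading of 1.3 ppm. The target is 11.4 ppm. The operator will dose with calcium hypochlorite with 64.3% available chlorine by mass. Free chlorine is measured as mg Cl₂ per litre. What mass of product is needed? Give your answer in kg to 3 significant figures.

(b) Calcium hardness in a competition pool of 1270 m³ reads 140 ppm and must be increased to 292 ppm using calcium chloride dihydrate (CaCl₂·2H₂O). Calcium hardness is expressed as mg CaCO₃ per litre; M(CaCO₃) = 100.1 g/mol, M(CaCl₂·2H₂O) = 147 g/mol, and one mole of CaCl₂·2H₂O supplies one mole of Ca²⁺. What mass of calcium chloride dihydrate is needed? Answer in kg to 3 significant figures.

(a) 6.96 kg; (b) 283 kg

(a) Volume: 117,000 US gal × 3.785 L/gal = 442,845 L.
(a) Chlorine deficit: 11.4 − 1.3 = 10.1 ppm = 10.1 mg/L as Cl₂.
(a) Cl₂ equivalent needed: 10.1 mg/L × 442,845 L = 4,473,000 mg = 4473 g.
(a) Product at 64.3% available chlorine: 4473 / 0.643 = 6956 g.

(b) Volume: 1270 m³ = 1,270,000 L.
(b) Hardness to add: (292 − 140) = 152 mg/L as CaCO₃ × 1,270,000 L = 193,000 g as CaCO₃.
(b) Moles of Ca²⁺ (1 mol Ca²⁺ ≡ 1 mol CaCO₃): 193,000 / 100.1 g/mol = 1928 mol.
(b) Mass of CaCl₂·2H₂O: 1928 × 147 = 283,500 g.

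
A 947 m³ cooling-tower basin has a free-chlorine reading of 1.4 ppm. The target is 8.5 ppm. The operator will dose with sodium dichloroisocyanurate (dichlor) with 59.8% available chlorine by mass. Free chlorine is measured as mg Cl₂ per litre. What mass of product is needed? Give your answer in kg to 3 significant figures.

Volume: 947 m³ = 947,000 L.
Chlorine deficit: 8.5 − 1.4 = 7.1 ppm = 7.1 mg/L as Cl₂.
Cl₂ equivalent needed: 7.1 mg/L × 947,000 L = 6,724,000 mg = 6724 g.
Product at 59.8% available chlorine: 6724 / 0.598 = 11,240 g.

11.2 kg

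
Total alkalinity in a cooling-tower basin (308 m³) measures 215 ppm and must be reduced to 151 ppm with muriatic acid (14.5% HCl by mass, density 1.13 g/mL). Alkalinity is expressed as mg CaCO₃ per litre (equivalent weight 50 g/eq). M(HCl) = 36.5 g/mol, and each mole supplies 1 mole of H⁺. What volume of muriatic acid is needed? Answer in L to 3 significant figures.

87.8 L

Volume: 308 m³ = 308,000 L.
Alkalinity to neutralize: (215 − 151) = 64 mg/L as CaCO₃ × 308,000 L = 19,710 g as CaCO₃.
Equivalents of H⁺ required: 19,710 ÷ 50 g/eq = 394.2 eq = 394.2 mol HCl.
Mass of HCl: 394.2 × 36.5 = 14,390 g.
Mass of 14.5% solution: 14,390 / 0.145 = 99,240 g.
Volume: 99,240 g ÷ 1.13 g/mL = 87,820 mL.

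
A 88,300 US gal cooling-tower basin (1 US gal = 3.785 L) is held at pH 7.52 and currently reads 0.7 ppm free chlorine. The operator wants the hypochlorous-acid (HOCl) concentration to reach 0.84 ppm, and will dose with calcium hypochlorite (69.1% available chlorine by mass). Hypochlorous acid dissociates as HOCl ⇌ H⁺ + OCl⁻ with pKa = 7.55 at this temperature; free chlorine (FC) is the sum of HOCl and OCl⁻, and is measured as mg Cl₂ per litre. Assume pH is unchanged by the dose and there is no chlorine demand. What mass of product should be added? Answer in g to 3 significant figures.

Volume: 88,300 US gal × 3.785 L/gal = 334,216 L.
[OCl⁻]/[HOCl] = 10^(pH − pKa) = 10^(7.52 − 7.55) = 0.9333; fraction as HOCl = 1/(1 + 0.9333) = 0.5173.
Free chlorine required for 0.84 ppm HOCl: 0.84 / 0.5173 = 1.624 ppm.
FC to add: 1.624 − 0.7 = 0.9239 mg/L as Cl₂.
Cl₂ equivalent: 0.9239 mg/L × 334,216 L = 308.8 g.
Product at 69.1% available Cl: 308.8 / 0.691 = 446.9 g.

447 g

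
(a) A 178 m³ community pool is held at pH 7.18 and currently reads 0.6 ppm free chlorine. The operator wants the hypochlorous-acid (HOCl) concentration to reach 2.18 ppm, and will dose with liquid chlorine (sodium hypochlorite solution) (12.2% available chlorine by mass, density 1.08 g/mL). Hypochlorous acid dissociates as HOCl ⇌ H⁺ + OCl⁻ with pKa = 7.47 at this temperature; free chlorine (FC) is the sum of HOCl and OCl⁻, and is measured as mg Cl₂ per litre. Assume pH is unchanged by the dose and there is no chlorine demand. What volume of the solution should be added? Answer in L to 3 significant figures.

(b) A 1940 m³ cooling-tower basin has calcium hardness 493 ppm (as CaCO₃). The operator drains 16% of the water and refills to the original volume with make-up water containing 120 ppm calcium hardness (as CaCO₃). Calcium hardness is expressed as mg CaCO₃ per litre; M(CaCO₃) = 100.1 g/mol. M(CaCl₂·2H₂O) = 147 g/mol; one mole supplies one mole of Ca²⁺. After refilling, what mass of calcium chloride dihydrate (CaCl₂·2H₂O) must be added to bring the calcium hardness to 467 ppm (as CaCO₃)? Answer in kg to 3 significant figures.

(a) Volume: 178 m³ = 178,000 L.
(a) [OCl⁻]/[HOCl] = 10^(pH − pKa) = 10^(7.18 − 7.47) = 0.5129; fraction as HOCl = 1/(1 + 0.5129) = 0.661.
(a) Free chlorine required for 2.18 ppm HOCl: 2.18 / 0.661 = 3.298 ppm.
(a) FC to add: 3.298 − 0.6 = 2.698 mg/L as Cl₂.
(a) Cl₂ equivalent: 2.698 mg/L × 178,000 L = 480.3 g.
(a) Product at 12.2% available Cl: 480.3 / 0.122 = 3936 g.
(a) Volume: 3936 g ÷ 1.08 g/mL = 3645 mL.

(b) Volume: 1940 m³ = 1,940,000 L.
(b) After draining 16% and refilling: 493 × 0.84 + 120 × 0.16 = 433.32 ppm.
(b) Deficit to target: 467 − 433.32 = 33.68 mg/L.
(b) As CaCO₃: 33.68 mg/L × 1,940,000 L = 65,340 g; ÷ 100.1 = 652.7 mol Ca²⁺.
(b) Mass: 652.7 × 147 = 95,950 g.

(a) 3.64 L; (b) 96.0 kg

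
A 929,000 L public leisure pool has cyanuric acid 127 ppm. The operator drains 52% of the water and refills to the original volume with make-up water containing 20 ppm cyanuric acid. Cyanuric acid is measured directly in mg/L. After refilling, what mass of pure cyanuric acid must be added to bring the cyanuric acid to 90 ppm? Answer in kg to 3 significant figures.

After draining 52% and refilling: 127 × 0.48 + 20 × 0.52 = 71.36 ppm.
Deficit to target: 90 − 71.36 = 18.64 mg/L.
Mass: 18.64 mg/L × 929,000 L = 17,320 g cyanuric acid.

17.3 kg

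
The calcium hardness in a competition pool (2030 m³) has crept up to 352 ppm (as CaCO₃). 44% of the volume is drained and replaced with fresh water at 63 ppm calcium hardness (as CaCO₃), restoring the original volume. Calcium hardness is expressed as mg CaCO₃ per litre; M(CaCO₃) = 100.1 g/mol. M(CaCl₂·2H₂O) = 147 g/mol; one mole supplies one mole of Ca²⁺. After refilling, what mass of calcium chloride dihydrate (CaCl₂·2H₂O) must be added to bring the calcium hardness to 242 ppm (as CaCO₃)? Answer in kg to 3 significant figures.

Volume: 2030 m³ = 2,030,000 L.
After draining 44% and refilling: 352 × 0.56 + 63 × 0.44 = 224.84 ppm.
Deficit to target: 242 − 224.84 = 17.16 mg/L.
As CaCO₃: 17.16 mg/L × 2,030,000 L = 34,830 g; ÷ 100.1 = 348 mol Ca²⁺.
Mass: 348 × 147 = 51,160 g.

51.2 kg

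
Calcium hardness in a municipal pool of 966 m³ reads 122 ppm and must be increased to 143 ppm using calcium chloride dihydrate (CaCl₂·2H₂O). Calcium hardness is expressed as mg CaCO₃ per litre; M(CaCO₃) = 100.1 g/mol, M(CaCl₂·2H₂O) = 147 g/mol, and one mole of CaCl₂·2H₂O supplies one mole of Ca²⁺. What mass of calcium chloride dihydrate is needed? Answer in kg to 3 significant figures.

29.8 kg

Volume: 966 m³ = 966,000 L.
Hardness to add: (143 − 122) = 21 mg/L as CaCO₃ × 966,000 L = 20,290 g as CaCO₃.
Moles of Ca²⁺ (1 mol Ca²⁺ ≡ 1 mol CaCO₃): 20,290 / 100.1 g/mol = 202.7 mol.
Mass of CaCl₂·2H₂O: 202.7 × 147 = 29,790 g.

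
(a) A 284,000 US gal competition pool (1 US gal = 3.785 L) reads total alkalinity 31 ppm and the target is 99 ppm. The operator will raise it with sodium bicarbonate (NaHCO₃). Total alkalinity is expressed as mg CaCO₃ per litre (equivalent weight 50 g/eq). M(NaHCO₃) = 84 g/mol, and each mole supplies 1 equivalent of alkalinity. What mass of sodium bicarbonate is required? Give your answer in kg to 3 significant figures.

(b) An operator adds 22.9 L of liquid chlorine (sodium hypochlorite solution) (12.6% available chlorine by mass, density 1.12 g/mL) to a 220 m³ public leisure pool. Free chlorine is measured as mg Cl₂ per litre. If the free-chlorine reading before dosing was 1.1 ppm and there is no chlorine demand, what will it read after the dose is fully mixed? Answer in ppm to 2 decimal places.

(a) 123 kg; (b) 15.79 ppm

(a) Volume: 284,000 US gal × 3.785 L/gal = 1,074,940 L.
(a) Alkalinity to add: (99 − 31) = 68 mg/L as CaCO₃ × 1,074,940 L = 73,100 g as CaCO₃.
(a) Equivalents: 73,100 g ÷ 50 g/eq = 1462 eq.
(a) NaHCO₃ supplies 1 eq per mole → 1462 mol.
(a) Mass: 1462 mol × 84 g/mol = 122,800 g.

(b) Volume: 220 m³ = 220,000 L.
(b) Mass of solution: 22.9 L × 1000 mL/L × 1.12 g/mL = 25,650 g.
(b) Available chlorine delivered: 25,650 g × 0.126 = 3232 g as Cl₂.
(b) Concentration rise: 3232 g / 220,000 L = 14.69 mg/L = 14.69 ppm.
(b) Final FC: 1.1 + 14.69 = 15.79 ppm.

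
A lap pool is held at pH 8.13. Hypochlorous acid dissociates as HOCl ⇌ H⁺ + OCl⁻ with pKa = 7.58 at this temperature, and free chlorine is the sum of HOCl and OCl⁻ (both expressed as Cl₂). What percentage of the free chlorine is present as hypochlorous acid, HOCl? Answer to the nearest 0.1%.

[OCl⁻]/[HOCl] = 10^(pH − pKa) = 10^(8.13 − 7.58) = 10^0.55 = 3.548.
Fraction as HOCl = 1 / (1 + 3.548) = 0.2199.

22.0%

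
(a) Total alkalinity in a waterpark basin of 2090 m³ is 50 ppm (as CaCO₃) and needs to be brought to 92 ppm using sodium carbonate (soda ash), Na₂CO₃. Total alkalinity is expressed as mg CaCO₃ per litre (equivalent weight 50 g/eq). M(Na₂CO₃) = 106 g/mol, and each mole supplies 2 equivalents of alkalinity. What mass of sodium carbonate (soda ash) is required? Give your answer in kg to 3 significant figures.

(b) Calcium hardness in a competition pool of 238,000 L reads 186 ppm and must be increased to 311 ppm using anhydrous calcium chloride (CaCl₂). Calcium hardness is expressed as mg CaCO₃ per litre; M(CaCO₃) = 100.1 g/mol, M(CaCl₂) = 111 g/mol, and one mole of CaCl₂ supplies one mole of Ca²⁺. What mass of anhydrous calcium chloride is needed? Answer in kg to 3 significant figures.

(a) Volume: 2090 m³ = 2,090,000 L.
(a) Alkalinity to add: (92 − 50) = 42 mg/L as CaCO₃ × 2,090,000 L = 87,780 g as CaCO₃.
(a) Equivalents: 87,780 g ÷ 50 g/eq = 1756 eq.
(a) Each mole of Na₂CO₃ supplies 2 eq, so 1756 / 2 = 877.8 mol.
(a) Mass: 877.8 mol × 106 g/mol = 93,050 g.

(b) Hardness to add: (311 − 186) = 125 mg/L as CaCO₃ × 238,000 L = 29,750 g as CaCO₃.
(b) Moles of Ca²⁺ (1 mol Ca²⁺ ≡ 1 mol CaCO₃): 29,750 / 100.1 g/mol = 297.2 mol.
(b) Mass of CaCl₂: 297.2 × 111 = 32,990 g.

(a) 93.0 kg; (b) 33.0 kg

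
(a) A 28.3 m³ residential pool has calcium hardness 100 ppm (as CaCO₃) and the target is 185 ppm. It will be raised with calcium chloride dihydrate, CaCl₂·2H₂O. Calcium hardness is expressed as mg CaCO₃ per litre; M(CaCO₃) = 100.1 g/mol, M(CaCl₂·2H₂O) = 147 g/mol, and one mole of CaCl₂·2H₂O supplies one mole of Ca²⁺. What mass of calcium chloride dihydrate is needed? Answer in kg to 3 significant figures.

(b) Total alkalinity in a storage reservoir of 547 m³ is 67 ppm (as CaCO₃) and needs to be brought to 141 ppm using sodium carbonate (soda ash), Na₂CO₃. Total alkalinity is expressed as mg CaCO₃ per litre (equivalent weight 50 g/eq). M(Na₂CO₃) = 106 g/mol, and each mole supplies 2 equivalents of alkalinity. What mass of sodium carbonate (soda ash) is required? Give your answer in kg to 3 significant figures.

(a) 3.53 kg; (b) 42.9 kg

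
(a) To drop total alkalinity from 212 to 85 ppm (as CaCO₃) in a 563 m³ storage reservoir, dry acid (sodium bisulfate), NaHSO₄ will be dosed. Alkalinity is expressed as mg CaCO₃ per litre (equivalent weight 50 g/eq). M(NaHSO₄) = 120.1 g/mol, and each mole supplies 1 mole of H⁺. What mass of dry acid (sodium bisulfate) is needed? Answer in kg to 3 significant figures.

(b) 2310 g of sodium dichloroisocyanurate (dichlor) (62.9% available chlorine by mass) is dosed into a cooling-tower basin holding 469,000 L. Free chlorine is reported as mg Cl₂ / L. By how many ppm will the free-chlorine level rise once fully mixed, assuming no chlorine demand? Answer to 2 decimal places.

(a) Volume: 563 m³ = 563,000 L.
(a) Alkalinity to neutralize: (212 − 85) = 127 mg/L as CaCO₃ × 563,000 L = 71,500 g as CaCO₃.
(a) Equivalents of H⁺ required: 71,500 ÷ 50 g/eq = 1430 eq = 1430 mol NaHSO₄.
(a) Mass of NaHSO₄: 1430 × 120.1 = 171,700 g.

(b) Available chlorine delivered: 2310 g × 0.629 = 1453 g as Cl₂.
(b) Concentration rise: 1453 g / 469,000 L = 3.098 mg/L = 3.10 ppm.

(a) 172 kg; (b) 3.10 ppm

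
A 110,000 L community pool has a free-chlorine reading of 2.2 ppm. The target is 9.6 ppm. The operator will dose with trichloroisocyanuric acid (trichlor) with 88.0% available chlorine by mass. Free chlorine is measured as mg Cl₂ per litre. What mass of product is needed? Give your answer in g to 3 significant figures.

925 g

Chlorine deficit: 9.6 − 2.2 = 7.4 ppm = 7.4 mg/L as Cl₂.
Cl₂ equivalent needed: 7.4 mg/L × 110,000 L = 814,000 mg = 814 g.
Product at 88.0% available chlorine: 814 / 0.88 = 925 g.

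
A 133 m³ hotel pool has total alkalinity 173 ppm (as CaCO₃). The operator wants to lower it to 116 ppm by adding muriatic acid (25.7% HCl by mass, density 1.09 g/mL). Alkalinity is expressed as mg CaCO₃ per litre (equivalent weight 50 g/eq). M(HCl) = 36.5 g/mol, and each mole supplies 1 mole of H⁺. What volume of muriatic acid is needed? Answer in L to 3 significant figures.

19.8 L

Volume: 133 m³ = 133,000 L.
Alkalinity to neutralize: (173 − 116) = 57 mg/L as CaCO₃ × 133,000 L = 7581 g as CaCO₃.
Equivalents of H⁺ required: 7581 ÷ 50 g/eq = 151.6 eq = 151.6 mol HCl.
Mass of HCl: 151.6 × 36.5 = 5534 g.
Mass of 25.7% solution: 5534 / 0.257 = 21,530 g.
Volume: 21,530 g ÷ 1.09 g/mL = 19,760 mL.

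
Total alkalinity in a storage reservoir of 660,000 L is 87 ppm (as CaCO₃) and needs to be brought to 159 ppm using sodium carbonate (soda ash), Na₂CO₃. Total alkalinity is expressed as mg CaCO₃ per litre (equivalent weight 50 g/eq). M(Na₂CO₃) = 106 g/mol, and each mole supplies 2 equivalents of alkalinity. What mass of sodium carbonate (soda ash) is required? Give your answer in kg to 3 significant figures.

Alkalinity to add: (159 − 87) = 72 mg/L as CaCO₃ × 660,000 L = 47,520 g as CaCO₃.
Equivalents: 47,520 g ÷ 50 g/eq = 950.4 eq.
Each mole of Na₂CO₃ supplies 2 eq, so 950.4 / 2 = 475.2 mol.
Mass: 475.2 mol × 106 g/mol = 50,370 g.

50.4 kg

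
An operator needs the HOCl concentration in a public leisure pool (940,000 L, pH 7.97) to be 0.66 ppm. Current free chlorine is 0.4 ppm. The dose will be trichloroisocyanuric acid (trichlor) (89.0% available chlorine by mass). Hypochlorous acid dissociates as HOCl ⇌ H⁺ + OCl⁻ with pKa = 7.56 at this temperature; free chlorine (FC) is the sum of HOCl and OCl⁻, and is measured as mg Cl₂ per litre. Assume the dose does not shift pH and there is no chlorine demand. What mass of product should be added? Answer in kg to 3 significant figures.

[OCl⁻]/[HOCl] = 10^(pH − pKa) = 10^(7.97 − 7.56) = 2.57; fraction as HOCl = 1/(1 + 2.57) = 0.2801.
Free chlorine required for 0.66 ppm HOCl: 0.66 / 0.2801 = 2.356 ppm.
FC to add: 2.356 − 0.4 = 1.956 mg/L as Cl₂.
Cl₂ equivalent: 1.956 mg/L × 940,000 L = 1839 g.
Product at 89.0% available Cl: 1839 / 0.89 = 2066 g.

2.07 kg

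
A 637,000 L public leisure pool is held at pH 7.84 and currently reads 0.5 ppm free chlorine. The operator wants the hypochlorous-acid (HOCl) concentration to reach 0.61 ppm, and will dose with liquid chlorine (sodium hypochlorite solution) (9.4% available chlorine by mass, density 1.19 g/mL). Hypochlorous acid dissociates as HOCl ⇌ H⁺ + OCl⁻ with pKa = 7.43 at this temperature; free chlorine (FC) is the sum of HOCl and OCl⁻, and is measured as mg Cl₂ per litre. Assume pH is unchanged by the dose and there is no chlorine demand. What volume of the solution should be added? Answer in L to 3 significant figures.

9.56 L

[OCl⁻]/[HOCl] = 10^(pH − pKa) = 10^(7.84 − 7.43) = 2.57; fraction as HOCl = 1/(1 + 2.57) = 0.2801.
Free chlorine required for 0.61 ppm HOCl: 0.61 / 0.2801 = 2.178 ppm.
FC to add: 2.178 − 0.5 = 1.678 mg/L as Cl₂.
Cl₂ equivalent: 1.678 mg/L × 637,000 L = 1069 g.
Product at 9.4% available Cl: 1069 / 0.094 = 11,370 g.
Volume: 11,370 g ÷ 1.19 g/mL = 9555 mL.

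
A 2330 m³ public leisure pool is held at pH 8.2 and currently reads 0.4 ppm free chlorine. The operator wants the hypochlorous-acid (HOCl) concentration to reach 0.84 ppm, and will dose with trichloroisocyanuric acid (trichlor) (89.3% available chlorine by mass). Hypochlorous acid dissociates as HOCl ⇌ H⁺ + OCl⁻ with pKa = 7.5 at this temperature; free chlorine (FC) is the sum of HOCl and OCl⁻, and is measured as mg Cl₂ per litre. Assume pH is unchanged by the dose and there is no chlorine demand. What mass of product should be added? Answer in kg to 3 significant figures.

12.1 kg

Volume: 2330 m³ = 2,330,000 L.
[OCl⁻]/[HOCl] = 10^(pH − pKa) = 10^(8.2 − 7.5) = 5.012; fraction as HOCl = 1/(1 + 5.012) = 0.1663.
Free chlorine required for 0.84 ppm HOCl: 0.84 / 0.1663 = 5.05 ppm.
FC to add: 5.05 − 0.4 = 4.65 mg/L as Cl₂.
Cl₂ equivalent: 4.65 mg/L × 2,330,000 L = 10,830 g.
Product at 89.3% available Cl: 10,830 / 0.893 = 12,130 g.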